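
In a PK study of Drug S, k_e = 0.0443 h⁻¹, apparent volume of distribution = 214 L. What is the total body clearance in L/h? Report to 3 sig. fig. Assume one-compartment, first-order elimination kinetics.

CL = k × Vd = 0.0443 × 214 = 9.480 L/h

9.48 L/h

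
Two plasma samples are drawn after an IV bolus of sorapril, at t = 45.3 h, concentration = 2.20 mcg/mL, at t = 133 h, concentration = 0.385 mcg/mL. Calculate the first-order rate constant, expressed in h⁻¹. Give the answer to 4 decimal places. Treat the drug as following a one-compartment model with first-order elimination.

0.0199 h⁻¹

k = ln(C₁/C₂) / (t₂ − t₁) = ln(2.20/0.385) / (133 − 45.3)
  = 1.743 / 87.70 = 0.01987 h⁻¹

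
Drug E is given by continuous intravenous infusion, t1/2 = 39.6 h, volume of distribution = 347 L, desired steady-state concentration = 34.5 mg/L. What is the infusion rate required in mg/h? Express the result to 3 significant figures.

210 mg/h

k = ln2 / t½ = 0.693147 / 39.6 = 0.01750 h⁻¹
CL = k × Vd = 0.01750 × 347 = 6.073 L/h
At steady state, infusion rate R₀ = Css × CL = 34.5 × 6.073 = 209.5 mg/h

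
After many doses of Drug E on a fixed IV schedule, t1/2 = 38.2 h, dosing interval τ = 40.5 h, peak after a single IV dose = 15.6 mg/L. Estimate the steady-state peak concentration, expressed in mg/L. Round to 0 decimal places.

30 mg/L

k = ln2 / t½ = 0.693147 / 38.2 = 0.01815 h⁻¹
e^(−kτ) = e^(−0.01815 × 40.5) = 0.4795
Accumulation ratio R = 1 / (1 − e^(−kτ)) = 1 / (1 − 0.4795) = 1.921
Steady-state peak = C₀ × R = 15.6 × 1.921 = 29.97 mg/L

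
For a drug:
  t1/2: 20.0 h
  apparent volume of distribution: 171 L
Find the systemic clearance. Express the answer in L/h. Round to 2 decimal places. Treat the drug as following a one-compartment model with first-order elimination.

k = ln2 / t½ = 0.693147 / 20.0 = 0.03466 h⁻¹
CL = k × Vd = 0.03466 × 171 = 5.927 L/h

5.93 L/h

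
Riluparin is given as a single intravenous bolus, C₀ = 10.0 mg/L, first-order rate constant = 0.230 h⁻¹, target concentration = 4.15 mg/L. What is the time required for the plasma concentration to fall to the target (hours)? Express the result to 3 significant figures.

3.82 h

t = ln(C₀ / C) / k = ln(10.00 / 4.15) / 0.2300
  = ln(2.410) / 0.2300 = 0.8796 / 0.2300 = 3.824 h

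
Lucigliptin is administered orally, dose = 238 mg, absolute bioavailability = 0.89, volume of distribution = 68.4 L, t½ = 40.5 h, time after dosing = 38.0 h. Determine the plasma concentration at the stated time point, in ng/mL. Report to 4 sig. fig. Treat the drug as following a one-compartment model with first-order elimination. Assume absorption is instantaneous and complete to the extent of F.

1616 ng/mL

Amount reaching circulation = F × Dose = 0.89 × 238.0 = 211.8 mg
C₀ = F·Dose / Vd = 211.8 / 68.4 = 3.096 mg/L
k = ln2 / t½ = 0.693147 / 40.5 = 0.01711 h⁻¹
C = C₀ · e^(−k·t) = 3.096 × e^(−0.01711 × 38.0)
  = 3.096 × 0.5220 = 1.616 mg/L
Convert: 1.616 mg/L × 1000 = 1616 ng/mL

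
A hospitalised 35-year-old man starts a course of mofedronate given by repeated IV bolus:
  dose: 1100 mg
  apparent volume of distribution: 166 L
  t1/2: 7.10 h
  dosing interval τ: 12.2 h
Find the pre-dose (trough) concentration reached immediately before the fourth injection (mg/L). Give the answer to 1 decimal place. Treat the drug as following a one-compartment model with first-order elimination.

2.8 mg/L

C₀ per dose = Dose / Vd = 1100 / 166 = 6.627 mg/L
k = ln2 / t½ = 0.693147 / 7.10 = 0.09763 h⁻¹
Fraction remaining after one interval: r = e^(−kτ) = e^(−0.09763 × 12.2) = 0.3039
Before dose 4, 3 doses have been given (aged 1τ, 2τ, 3τ).
C_trough = C₀ × (r + r² + … + r^3) = C₀ × r(1−r^3)/(1−r)
        = 6.627 × 0.3039 × (1 − 0.02807) / (1 − 0.3039) = 2.812 mg/L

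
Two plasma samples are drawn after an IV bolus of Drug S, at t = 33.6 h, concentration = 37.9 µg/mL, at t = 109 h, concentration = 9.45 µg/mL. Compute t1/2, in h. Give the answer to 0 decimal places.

38 h

k = ln(C₁/C₂) / (t₂ − t₁) = ln(37.9/9.45) / (109 − 33.6)
  = 1.389 / 75.40 = 0.01842 h⁻¹
t½ = ln2 / k = 0.693147 / 0.01842 = 37.63 h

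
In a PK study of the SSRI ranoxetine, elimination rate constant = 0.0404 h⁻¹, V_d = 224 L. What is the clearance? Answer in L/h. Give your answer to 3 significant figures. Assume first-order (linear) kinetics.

CL = k × Vd = 0.0404 × 224 = 9.050 L/h

9.05 L/h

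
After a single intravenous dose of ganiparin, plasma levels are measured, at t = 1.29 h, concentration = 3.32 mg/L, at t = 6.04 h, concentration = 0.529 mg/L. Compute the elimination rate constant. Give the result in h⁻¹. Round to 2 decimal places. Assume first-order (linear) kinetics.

0.39 h⁻¹

k = ln(C₁/C₂) / (t₂ − t₁) = ln(3.32/0.529) / (6.04 − 1.29)
  = 1.837 / 4.750 = 0.3867 h⁻¹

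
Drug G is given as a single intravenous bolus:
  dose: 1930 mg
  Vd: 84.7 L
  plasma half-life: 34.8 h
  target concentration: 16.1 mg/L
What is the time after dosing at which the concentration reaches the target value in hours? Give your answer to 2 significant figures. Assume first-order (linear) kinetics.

17 h

C₀ = Dose / Vd = 1930 / 84.7 = 22.79 mg/L
k = ln2 / t½ = 0.693147 / 34.8 = 0.01992 h⁻¹
t = ln(C₀ / C) / k = ln(22.79 / 16.1) / 0.01992
  = ln(1.416) / 0.01992 = 0.3478 / 0.01992 = 17.46 h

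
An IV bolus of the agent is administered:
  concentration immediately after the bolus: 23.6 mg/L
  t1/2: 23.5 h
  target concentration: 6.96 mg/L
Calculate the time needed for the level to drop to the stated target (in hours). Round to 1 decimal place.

41.4 h

k = ln2 / t½ = 0.693147 / 23.5 = 0.02950 h⁻¹
t = ln(C₀ / C) / k = ln(23.60 / 6.96) / 0.02950
  = ln(3.391) / 0.02950 = 1.221 / 0.02950 = 41.39 h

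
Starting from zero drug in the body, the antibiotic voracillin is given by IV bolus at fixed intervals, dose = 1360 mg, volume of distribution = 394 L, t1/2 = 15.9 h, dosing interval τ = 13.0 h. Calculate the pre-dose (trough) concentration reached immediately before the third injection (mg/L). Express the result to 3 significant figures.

C₀ per dose = Dose / Vd = 1360 / 394 = 3.452 mg/L
k = ln2 / t½ = 0.693147 / 15.9 = 0.04359 h⁻¹
Fraction remaining after one interval: r = e^(−kτ) = e^(−0.04359 × 13.0) = 0.5674
Before dose 3, 2 doses have been given (aged 1τ, 2τ).
C_trough = C₀ × (r + r²) = 3.452 × (0.5674 + 0.3219) = 3.070 mg/L

3.07 mg/L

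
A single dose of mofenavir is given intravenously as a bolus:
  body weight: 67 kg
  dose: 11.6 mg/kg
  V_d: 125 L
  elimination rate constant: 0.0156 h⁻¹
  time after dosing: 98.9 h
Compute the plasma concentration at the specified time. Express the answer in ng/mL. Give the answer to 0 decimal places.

Total dose = 11.6 × 67 = 777.2 mg
C₀ = Dose / Vd = 777.2 / 125 = 6.218 mg/L
C = C₀ · e^(−k·t) = 6.218 × e^(−0.01560 × 98.9)
  = 6.218 × 0.2138 = 1.329 mg/L
Convert: 1.329 mg/L × 1000 = 1329 ng/mL

1329 ng/mL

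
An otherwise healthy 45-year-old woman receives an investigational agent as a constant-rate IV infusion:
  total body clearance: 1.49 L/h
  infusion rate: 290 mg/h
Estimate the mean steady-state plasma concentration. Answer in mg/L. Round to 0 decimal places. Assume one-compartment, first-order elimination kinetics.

At steady state Css = R₀ / CL = 290 / 1.490 = 194.6 mg/L

195 mg/L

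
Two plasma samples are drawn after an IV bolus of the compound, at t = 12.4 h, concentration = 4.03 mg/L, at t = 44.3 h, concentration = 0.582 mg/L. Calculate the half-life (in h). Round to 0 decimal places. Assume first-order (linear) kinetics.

k = ln(C₁/C₂) / (t₂ − t₁) = ln(4.03/0.582) / (44.3 − 12.4)
  = 1.935 / 31.90 = 0.06066 h⁻¹
t½ = ln2 / k = 0.693147 / 0.06066 = 11.43 h

11 h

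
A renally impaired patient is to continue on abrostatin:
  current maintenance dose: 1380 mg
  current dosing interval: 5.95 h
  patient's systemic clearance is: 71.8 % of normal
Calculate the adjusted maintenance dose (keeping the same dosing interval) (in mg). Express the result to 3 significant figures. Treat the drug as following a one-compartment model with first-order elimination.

To keep the same average steady-state level, dosing rate must scale with clearance.
CL ratio = 71.8 / 100 = 0.7180
New dose (same interval) = 1380 × 0.7180 = 990.8 mg

991 mg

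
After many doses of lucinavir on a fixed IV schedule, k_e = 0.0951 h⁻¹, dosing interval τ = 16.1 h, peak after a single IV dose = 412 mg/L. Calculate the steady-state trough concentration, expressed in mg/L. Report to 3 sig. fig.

114 mg/L

e^(−kτ) = e^(−0.09510 × 16.1) = 0.2163
Accumulation ratio R = 1 / (1 − e^(−kτ)) = 1 / (1 − 0.2163) = 1.276
Steady-state trough = C₀ × R × e^(−kτ) = 412 × 1.276 × 0.2163 = 113.7 mg/L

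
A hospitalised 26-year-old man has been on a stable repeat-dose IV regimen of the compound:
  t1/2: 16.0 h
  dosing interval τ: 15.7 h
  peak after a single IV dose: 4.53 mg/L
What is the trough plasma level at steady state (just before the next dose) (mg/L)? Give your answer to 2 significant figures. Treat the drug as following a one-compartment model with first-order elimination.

4.7 mg/L

k = ln2 / t½ = 0.693147 / 16.0 = 0.04332 h⁻¹
e^(−kτ) = e^(−0.04332 × 15.7) = 0.5066
Accumulation ratio R = 1 / (1 − e^(−kτ)) = 1 / (1 − 0.5066) = 2.027
Steady-state trough = C₀ × R × e^(−kτ) = 4.53 × 2.027 × 0.5066 = 4.652 mg/L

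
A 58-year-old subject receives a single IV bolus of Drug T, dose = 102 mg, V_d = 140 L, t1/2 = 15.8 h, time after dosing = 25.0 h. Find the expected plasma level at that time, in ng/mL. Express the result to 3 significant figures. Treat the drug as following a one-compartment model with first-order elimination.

C₀ = Dose / Vd = 102.0 / 140 = 0.7286 mg/L
k = ln2 / t½ = 0.693147 / 15.8 = 0.04387 h⁻¹
C = C₀ · e^(−k·t) = 0.7286 × e^(−0.04387 × 25.0)
  = 0.7286 × 0.3340 = 0.2434 mg/L
Convert: 0.2434 mg/L × 1000 = 243.4 ng/mL

243 ng/mL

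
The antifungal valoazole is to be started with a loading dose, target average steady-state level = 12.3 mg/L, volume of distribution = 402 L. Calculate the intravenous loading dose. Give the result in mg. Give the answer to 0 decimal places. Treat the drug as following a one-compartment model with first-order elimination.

4945 mg

LD = Css × Vd = 12.3 × 402 = 4945 mg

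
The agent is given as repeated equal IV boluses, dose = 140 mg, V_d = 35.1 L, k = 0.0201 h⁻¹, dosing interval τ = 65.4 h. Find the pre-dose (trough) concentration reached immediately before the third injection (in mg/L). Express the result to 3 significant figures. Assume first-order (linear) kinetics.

C₀ per dose = Dose / Vd = 140 / 35.1 = 3.989 mg/L
Fraction remaining after one interval: r = e^(−kτ) = e^(−0.02010 × 65.4) = 0.2686
Before dose 3, 2 doses have been given (aged 1τ, 2τ).
C_trough = C₀ × (r + r²) = 3.989 × (0.2686 + 0.07215) = 1.359 mg/L

1.36 mg/L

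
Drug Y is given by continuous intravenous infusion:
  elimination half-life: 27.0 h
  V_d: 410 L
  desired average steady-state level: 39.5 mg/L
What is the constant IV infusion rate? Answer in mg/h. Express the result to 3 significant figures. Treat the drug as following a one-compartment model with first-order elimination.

k = ln2 / t½ = 0.693147 / 27.0 = 0.02567 h⁻¹
CL = k × Vd = 0.02567 × 410 = 10.52 L/h
At steady state, infusion rate R₀ = Css × CL = 39.5 × 10.52 = 415.5 mg/h

416 mg/h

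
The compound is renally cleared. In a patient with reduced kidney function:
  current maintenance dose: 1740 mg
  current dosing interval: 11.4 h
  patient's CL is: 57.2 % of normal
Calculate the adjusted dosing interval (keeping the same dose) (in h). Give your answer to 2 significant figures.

To keep the same average steady-state level, dosing rate must scale with clearance.
CL ratio = 57.2 / 100 = 0.5720
New interval (same dose) = 11.4 / 0.5720 = 19.93 h

20 h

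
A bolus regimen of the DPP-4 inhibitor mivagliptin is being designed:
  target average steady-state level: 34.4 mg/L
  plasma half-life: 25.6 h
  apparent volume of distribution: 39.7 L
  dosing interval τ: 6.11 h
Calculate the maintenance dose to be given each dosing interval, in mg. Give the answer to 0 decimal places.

226 mg

k = ln2 / t½ = 0.693147 / 25.6 = 0.02708 h⁻¹
CL = k × Vd = 0.02708 × 39.7 = 1.075 L/h
At steady state, Dose/τ = Css × CL.
Dose = Css × CL × τ = 34.4 × 1.075 × 6.11 = 225.9 mg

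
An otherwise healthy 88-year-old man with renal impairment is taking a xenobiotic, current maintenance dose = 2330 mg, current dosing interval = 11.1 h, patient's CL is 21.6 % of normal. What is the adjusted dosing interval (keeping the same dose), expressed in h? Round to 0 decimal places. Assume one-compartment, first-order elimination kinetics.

To keep the same average steady-state level, dosing rate must scale with clearance.
CL ratio = 21.6 / 100 = 0.2160
New interval (same dose) = 11.1 / 0.2160 = 51.39 h

51 h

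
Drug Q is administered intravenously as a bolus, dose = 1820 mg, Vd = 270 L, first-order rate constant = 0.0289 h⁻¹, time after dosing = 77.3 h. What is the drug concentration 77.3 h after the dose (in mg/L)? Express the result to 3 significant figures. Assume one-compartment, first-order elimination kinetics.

C₀ = Dose / Vd = 1820 / 270 = 6.741 mg/L
C = C₀ · e^(−k·t) = 6.741 × e^(−0.02890 × 77.3)
  = 6.741 × 0.1071 = 0.7220 mg/L

0.722 mg/L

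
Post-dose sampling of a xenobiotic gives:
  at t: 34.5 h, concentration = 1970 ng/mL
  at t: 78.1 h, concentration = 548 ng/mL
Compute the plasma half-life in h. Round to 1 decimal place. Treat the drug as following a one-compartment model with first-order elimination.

23.6 h

k = ln(C₁/C₂) / (t₂ − t₁) = ln(1970/548) / (78.1 − 34.5)
  = 1.280 / 43.60 = 0.02936 h⁻¹
t½ = ln2 / k = 0.693147 / 0.02936 = 23.61 h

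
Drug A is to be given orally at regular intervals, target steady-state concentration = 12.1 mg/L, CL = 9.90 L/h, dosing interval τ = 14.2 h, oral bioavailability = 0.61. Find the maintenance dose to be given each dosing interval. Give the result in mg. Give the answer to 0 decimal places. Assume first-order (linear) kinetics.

At steady state, F × (Dose/τ) = Css × CL.
Dose = Css × CL × τ / F = 12.1 × 9.900 × 14.2 / 0.61 = 2789 mg

2789 mg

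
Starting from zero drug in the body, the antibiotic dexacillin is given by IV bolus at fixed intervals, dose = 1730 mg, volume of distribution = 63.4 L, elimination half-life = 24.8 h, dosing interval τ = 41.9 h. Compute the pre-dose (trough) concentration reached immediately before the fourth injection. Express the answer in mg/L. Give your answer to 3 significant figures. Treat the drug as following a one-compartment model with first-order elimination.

11.9 mg/L

C₀ per dose = Dose / Vd = 1730 / 63.4 = 27.29 mg/L
k = ln2 / t½ = 0.693147 / 24.8 = 0.02795 h⁻¹
Fraction remaining after one interval: r = e^(−kτ) = e^(−0.02795 × 41.9) = 0.3100
Before dose 4, 3 doses have been given (aged 1τ, 2τ, 3τ).
C_trough = C₀ × (r + r² + … + r^3) = C₀ × r(1−r^3)/(1−r)
        = 27.29 × 0.3100 × (1 − 0.02979) / (1 − 0.3100) = 11.90 mg/L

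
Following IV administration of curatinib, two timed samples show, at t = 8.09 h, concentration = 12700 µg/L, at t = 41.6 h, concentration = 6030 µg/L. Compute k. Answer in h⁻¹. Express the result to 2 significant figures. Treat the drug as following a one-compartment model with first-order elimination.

0.022 h⁻¹

k = ln(C₁/C₂) / (t₂ − t₁) = ln(12700/6030) / (41.6 − 8.09)
  = 0.7449 / 33.51 = 0.02223 h⁻¹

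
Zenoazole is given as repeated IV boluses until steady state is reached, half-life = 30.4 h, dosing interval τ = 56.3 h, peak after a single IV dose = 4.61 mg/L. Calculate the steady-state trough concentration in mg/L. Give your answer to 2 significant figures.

k = ln2 / t½ = 0.693147 / 30.4 = 0.02280 h⁻¹
e^(−kτ) = e^(−0.02280 × 56.3) = 0.2770
Accumulation ratio R = 1 / (1 − e^(−kτ)) = 1 / (1 − 0.2770) = 1.383
Steady-state trough = C₀ × R × e^(−kτ) = 4.61 × 1.383 × 0.2770 = 1.766 mg/L

1.8 mg/L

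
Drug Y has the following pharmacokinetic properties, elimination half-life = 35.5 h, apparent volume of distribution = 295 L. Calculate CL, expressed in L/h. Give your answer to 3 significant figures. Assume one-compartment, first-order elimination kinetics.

k = ln2 / t½ = 0.693147 / 35.5 = 0.01953 h⁻¹
CL = k × Vd = 0.01953 × 295 = 5.761 L/h

5.76 L/h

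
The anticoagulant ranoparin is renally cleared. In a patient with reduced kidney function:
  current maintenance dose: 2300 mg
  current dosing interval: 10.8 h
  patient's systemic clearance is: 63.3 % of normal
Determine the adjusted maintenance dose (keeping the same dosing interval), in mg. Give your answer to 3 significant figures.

1460 mg

To keep the same average steady-state level, dosing rate must scale with clearance.
CL ratio = 63.3 / 100 = 0.6330
New dose (same interval) = 2300 × 0.6330 = 1456 mg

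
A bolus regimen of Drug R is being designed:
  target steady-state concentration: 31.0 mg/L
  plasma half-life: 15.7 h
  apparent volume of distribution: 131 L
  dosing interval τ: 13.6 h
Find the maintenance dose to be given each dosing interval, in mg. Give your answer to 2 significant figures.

2400 mg

k = ln2 / t½ = 0.693147 / 15.7 = 0.04415 h⁻¹
CL = k × Vd = 0.04415 × 131 = 5.784 L/h
At steady state, Dose/τ = Css × CL.
Dose = Css × CL × τ = 31.0 × 5.784 × 13.6 = 2439 mg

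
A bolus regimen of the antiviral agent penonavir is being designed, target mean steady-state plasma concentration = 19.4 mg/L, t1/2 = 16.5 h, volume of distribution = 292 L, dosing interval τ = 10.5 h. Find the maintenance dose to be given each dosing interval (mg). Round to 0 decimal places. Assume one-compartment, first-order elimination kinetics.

2499 mg

k = ln2 / t½ = 0.693147 / 16.5 = 0.04201 h⁻¹
CL = k × Vd = 0.04201 × 292 = 12.27 L/h
At steady state, Dose/τ = Css × CL.
Dose = Css × CL × τ = 19.4 × 12.27 × 10.5 = 2499 mg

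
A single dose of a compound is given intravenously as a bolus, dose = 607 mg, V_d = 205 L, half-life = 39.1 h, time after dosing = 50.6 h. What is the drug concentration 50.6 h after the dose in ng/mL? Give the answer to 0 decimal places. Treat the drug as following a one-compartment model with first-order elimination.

1207 ng/mL

C₀ = Dose / Vd = 607.0 / 205 = 2.961 mg/L
k = ln2 / t½ = 0.693147 / 39.1 = 0.01773 h⁻¹
C = C₀ · e^(−k·t) = 2.961 × e^(−0.01773 × 50.6)
  = 2.961 × 0.4077 = 1.207 mg/L
Convert: 1.207 mg/L × 1000 = 1207 ng/mL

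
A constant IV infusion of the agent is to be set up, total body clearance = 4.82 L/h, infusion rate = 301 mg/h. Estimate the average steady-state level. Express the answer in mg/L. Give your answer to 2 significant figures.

At steady state Css = R₀ / CL = 301 / 4.820 = 62.45 mg/L

62 mg/L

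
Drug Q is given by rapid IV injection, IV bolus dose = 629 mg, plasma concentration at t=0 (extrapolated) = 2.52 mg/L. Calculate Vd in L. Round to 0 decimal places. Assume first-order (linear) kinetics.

250 L

Vd = Dose / C₀ = 629.0 / 2.52 = 249.6 L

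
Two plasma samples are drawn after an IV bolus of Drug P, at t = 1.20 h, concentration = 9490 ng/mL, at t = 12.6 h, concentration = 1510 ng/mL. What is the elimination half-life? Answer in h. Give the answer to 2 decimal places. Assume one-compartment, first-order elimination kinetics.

k = ln(C₁/C₂) / (t₂ − t₁) = ln(9490/1510) / (12.6 − 1.20)
  = 1.838 / 11.40 = 0.1612 h⁻¹
t½ = ln2 / k = 0.693147 / 0.1612 = 4.300 h

4.30 h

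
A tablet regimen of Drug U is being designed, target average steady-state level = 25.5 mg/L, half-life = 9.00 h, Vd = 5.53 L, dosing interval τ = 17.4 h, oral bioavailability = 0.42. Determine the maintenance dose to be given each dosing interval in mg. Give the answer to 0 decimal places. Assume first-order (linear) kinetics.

k = ln2 / t½ = 0.693147 / 9.00 = 0.07702 h⁻¹
CL = k × Vd = 0.07702 × 5.53 = 0.4259 L/h
At steady state, F × (Dose/τ) = Css × CL.
Dose = Css × CL × τ / F = 25.5 × 0.4259 × 17.4 / 0.42 = 449.9 mg

450 mg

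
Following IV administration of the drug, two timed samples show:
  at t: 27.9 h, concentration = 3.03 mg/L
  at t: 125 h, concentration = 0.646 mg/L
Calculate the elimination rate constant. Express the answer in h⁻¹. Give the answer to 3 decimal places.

0.016 h⁻¹

k = ln(C₁/C₂) / (t₂ − t₁) = ln(3.03/0.646) / (125 − 27.9)
  = 1.546 / 97.10 = 0.01592 h⁻¹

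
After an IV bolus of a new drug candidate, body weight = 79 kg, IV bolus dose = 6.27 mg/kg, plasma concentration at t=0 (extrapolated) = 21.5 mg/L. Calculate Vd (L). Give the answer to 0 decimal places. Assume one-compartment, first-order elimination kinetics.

23 L

Dose = 6.27 × 79 = 495.3 mg
Vd = Dose / C₀ = 495.3 / 21.5 = 23.04 L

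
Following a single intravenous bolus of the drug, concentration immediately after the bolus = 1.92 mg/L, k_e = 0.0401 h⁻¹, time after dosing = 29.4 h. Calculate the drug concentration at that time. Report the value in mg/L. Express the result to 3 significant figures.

0.591 mg/L

C = C₀ · e^(−k·t) = 1.920 × e^(−0.04010 × 29.4)
  = 1.920 × 0.3076 = 0.5906 mg/L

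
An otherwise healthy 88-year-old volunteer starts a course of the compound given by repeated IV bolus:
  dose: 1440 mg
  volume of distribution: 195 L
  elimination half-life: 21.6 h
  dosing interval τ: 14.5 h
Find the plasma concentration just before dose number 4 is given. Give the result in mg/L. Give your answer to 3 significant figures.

C₀ per dose = Dose / Vd = 1440 / 195 = 7.385 mg/L
k = ln2 / t½ = 0.693147 / 21.6 = 0.03209 h⁻¹
Fraction remaining after one interval: r = e^(−kτ) = e^(−0.03209 × 14.5) = 0.6279
Before dose 4, 3 doses have been given (aged 1τ, 2τ, 3τ).
C_trough = C₀ × (r + r² + … + r^3) = C₀ × r(1−r^3)/(1−r)
        = 7.385 × 0.6279 × (1 − 0.2476) / (1 − 0.6279) = 9.376 mg/L

9.38 mg/L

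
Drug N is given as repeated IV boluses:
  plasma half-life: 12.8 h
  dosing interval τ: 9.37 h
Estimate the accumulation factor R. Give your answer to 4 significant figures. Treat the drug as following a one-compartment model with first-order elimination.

2.513

k = ln2 / t½ = 0.693147 / 12.8 = 0.05415 h⁻¹
e^(−kτ) = e^(−0.05415 × 9.37) = 0.6021
Accumulation ratio R = 1 / (1 − e^(−kτ)) = 1 / (1 − 0.6021) = 2.513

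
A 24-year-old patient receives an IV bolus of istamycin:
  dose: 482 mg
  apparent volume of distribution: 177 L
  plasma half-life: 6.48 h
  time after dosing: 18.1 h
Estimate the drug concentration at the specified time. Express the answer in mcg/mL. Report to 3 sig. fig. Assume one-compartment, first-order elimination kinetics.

C₀ = Dose / Vd = 482.0 / 177 = 2.723 mg/L
k = ln2 / t½ = 0.693147 / 6.48 = 0.1070 h⁻¹
C = C₀ · e^(−k·t) = 2.723 × e^(−0.1070 × 18.1)
  = 2.723 × 0.1442 = 0.3927 mg/L
(0.3927 mg/L = 0.3927 mcg/mL)

0.393 mcg/mL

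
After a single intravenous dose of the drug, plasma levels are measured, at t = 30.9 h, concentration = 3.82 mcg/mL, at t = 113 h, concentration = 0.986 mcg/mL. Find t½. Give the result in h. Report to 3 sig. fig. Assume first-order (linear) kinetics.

k = ln(C₁/C₂) / (t₂ − t₁) = ln(3.82/0.986) / (113 − 30.9)
  = 1.354 / 82.10 = 0.01649 h⁻¹
t½ = ln2 / k = 0.693147 / 0.01649 = 42.03 h

42.0 h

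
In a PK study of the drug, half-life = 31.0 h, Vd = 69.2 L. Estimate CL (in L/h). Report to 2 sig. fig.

k = ln2 / t½ = 0.693147 / 31.0 = 0.02236 h⁻¹
CL = k × Vd = 0.02236 × 69.2 = 1.547 L/h

1.5 L/h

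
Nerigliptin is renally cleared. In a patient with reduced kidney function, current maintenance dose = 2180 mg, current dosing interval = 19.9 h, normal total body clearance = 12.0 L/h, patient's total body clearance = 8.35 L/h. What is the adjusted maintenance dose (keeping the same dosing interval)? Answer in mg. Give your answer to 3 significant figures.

1520 mg

To keep the same average steady-state level, dosing rate must scale with clearance.
CL ratio = 8.35 / 12.0 = 0.6958
New dose (same interval) = 2180 × 0.6958 = 1517 mg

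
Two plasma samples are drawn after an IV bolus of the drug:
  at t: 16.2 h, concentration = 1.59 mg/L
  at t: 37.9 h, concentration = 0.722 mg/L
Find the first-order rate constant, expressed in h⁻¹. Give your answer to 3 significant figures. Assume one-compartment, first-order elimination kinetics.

0.0364 h⁻¹

k = ln(C₁/C₂) / (t₂ − t₁) = ln(1.59/0.722) / (37.9 − 16.2)
  = 0.7895 / 21.70 = 0.03638 h⁻¹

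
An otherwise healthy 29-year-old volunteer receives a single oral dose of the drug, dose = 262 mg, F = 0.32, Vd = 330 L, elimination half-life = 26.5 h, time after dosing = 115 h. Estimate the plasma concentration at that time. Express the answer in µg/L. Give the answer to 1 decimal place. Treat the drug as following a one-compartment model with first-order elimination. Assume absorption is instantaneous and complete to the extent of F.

12.5 µg/L

Amount reaching circulation = F × Dose = 0.32 × 262.0 = 83.84 mg
C₀ = F·Dose / Vd = 83.84 / 330 = 0.2541 mg/L
k = ln2 / t½ = 0.693147 / 26.5 = 0.02616 h⁻¹
C = C₀ · e^(−k·t) = 0.2541 × e^(−0.02616 × 115)
  = 0.2541 × 0.04937 = 0.01254 mg/L
Convert: 0.01254 mg/L × 1000 = 12.54 µg/L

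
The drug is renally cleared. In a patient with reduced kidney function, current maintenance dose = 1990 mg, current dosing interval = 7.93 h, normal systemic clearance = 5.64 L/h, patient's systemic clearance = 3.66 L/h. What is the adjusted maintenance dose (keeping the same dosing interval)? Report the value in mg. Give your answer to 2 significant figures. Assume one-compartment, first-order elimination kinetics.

To keep the same average steady-state level, dosing rate must scale with clearance.
CL ratio = 3.66 / 5.64 = 0.6489
New dose (same interval) = 1990 × 0.6489 = 1291 mg

1300 mg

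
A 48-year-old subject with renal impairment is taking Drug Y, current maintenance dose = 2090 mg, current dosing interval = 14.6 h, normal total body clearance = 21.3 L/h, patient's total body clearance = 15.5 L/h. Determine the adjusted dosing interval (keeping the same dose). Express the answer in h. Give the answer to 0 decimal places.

20 h

To keep the same average steady-state level, dosing rate must scale with clearance.
CL ratio = 15.5 / 21.3 = 0.7277
New interval (same dose) = 14.6 / 0.7277 = 20.06 h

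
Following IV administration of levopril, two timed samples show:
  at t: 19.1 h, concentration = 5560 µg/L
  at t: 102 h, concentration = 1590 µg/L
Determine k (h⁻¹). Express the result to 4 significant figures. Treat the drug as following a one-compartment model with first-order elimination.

0.01510 h⁻¹

k = ln(C₁/C₂) / (t₂ − t₁) = ln(5560/1590) / (102 − 19.1)
  = 1.252 / 82.90 = 0.01510 h⁻¹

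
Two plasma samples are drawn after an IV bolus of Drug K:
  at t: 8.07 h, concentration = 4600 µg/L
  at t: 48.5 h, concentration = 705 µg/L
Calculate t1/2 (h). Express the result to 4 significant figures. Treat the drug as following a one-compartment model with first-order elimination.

14.94 h

k = ln(C₁/C₂) / (t₂ − t₁) = ln(4600/705) / (48.5 − 8.07)
  = 1.876 / 40.43 = 0.04640 h⁻¹
t½ = ln2 / k = 0.693147 / 0.04640 = 14.94 h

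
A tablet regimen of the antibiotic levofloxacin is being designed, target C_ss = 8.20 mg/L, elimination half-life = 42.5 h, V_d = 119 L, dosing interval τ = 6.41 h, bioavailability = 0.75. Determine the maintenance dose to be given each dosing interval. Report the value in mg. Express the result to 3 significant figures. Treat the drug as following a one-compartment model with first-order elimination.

k = ln2 / t½ = 0.693147 / 42.5 = 0.01631 h⁻¹
CL = k × Vd = 0.01631 × 119 = 1.941 L/h
At steady state, F × (Dose/τ) = Css × CL.
Dose = Css × CL × τ / F = 8.20 × 1.941 × 6.41 / 0.75 = 136.0 mg

136 mg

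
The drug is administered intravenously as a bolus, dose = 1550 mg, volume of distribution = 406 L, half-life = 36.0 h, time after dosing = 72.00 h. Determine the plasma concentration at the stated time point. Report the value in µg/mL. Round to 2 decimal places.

0.95 µg/mL

C₀ = Dose / Vd = 1550 / 406 = 3.818 mg/L
k = ln2 / t½ = 0.693147 / 36.0 = 0.01925 h⁻¹
t / t½ = 72.00 / 36.0 = 2 half-lives
C = C₀ × (1/2)^2 = 3.818 × 0.2500 = 0.9545 mg/L
(0.9545 mg/L = 0.9545 µg/mL)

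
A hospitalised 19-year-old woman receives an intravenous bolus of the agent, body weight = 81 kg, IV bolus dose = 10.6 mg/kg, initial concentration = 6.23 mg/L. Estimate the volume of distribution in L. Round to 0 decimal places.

Dose = 10.6 × 81 = 858.6 mg
Vd = Dose / C₀ = 858.6 / 6.23 = 137.8 L

138 L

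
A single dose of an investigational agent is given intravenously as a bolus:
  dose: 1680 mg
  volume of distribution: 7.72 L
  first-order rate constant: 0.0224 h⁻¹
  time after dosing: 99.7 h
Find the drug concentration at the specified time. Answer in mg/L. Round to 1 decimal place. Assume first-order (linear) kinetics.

C₀ = Dose / Vd = 1680 / 7.72 = 217.6 mg/L
C = C₀ · e^(−k·t) = 217.6 × e^(−0.02240 × 99.7)
  = 217.6 × 0.1072 = 23.33 mg/L

23.3 mg/L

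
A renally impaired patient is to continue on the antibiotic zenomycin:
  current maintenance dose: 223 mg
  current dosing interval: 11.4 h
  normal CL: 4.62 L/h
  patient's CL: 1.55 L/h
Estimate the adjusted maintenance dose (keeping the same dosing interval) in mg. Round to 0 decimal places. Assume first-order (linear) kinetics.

To keep the same average steady-state level, dosing rate must scale with clearance.
CL ratio = 1.55 / 4.62 = 0.3355
New dose (same interval) = 223 × 0.3355 = 74.82 mg

75 mg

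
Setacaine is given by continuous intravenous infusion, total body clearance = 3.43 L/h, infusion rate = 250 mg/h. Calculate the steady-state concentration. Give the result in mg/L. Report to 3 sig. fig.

72.9 mg/L

At steady state Css = R₀ / CL = 250 / 3.430 = 72.89 mg/L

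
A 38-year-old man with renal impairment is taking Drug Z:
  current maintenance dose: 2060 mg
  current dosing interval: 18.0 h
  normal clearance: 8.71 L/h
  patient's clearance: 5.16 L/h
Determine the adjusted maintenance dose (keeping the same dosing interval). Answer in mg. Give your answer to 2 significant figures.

1200 mg

To keep the same average steady-state level, dosing rate must scale with clearance.
CL ratio = 5.16 / 8.71 = 0.5924
New dose (same interval) = 2060 × 0.5924 = 1220 mg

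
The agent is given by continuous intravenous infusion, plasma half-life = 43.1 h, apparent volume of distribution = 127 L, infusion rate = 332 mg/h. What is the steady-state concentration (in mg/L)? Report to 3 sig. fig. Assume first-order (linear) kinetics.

k = ln2 / t½ = 0.693147 / 43.1 = 0.01608 h⁻¹
CL = k × Vd = 0.01608 × 127 = 2.042 L/h
At steady state Css = R₀ / CL = 332 / 2.042 = 162.6 mg/L

163 mg/L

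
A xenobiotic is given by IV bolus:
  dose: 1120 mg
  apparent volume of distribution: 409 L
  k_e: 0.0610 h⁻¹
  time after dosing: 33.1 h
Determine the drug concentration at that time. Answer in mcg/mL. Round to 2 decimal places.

0.36 mcg/mL

C₀ = Dose / Vd = 1120 / 409 = 2.738 mg/L
C = C₀ · e^(−k·t) = 2.738 × e^(−0.06100 × 33.1)
  = 2.738 × 0.1328 = 0.3636 mg/L
(0.3636 mg/L = 0.3636 mcg/mL)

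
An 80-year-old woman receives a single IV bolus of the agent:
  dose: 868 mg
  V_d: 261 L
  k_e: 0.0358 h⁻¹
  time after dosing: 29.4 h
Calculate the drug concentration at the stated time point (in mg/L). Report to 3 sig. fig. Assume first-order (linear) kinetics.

1.16 mg/L

C₀ = Dose / Vd = 868.0 / 261 = 3.326 mg/L
C = C₀ · e^(−k·t) = 3.326 × e^(−0.03580 × 29.4)
  = 3.326 × 0.3491 = 1.161 mg/L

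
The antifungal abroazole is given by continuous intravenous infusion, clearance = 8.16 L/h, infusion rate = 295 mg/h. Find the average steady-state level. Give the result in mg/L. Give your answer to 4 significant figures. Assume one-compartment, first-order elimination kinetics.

36.15 mg/L

At steady state Css = R₀ / CL = 295 / 8.160 = 36.15 mg/L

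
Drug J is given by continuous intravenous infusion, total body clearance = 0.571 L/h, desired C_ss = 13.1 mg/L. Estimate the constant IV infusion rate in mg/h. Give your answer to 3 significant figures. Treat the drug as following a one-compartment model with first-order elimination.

At steady state, infusion rate R₀ = Css × CL = 13.1 × 0.5710 = 7.480 mg/h

7.48 mg/h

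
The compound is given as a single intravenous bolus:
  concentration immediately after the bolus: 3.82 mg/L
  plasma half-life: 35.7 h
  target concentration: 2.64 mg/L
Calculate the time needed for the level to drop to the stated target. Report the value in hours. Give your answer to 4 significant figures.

19.03 h

k = ln2 / t½ = 0.693147 / 35.7 = 0.01942 h⁻¹
t = ln(C₀ / C) / k = ln(3.820 / 2.64) / 0.01942
  = ln(1.447) / 0.01942 = 0.3695 / 0.01942 = 19.03 h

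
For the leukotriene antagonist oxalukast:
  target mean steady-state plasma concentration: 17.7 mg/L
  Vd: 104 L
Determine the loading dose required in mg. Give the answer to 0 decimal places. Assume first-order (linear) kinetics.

1841 mg

LD = Css × Vd = 17.7 × 104 = 1841 mg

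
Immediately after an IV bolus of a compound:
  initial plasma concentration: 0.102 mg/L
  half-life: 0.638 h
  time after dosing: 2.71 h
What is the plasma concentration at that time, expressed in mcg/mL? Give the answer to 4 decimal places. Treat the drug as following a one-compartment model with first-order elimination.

k = ln2 / t½ = 0.693147 / 0.638 = 1.086 h⁻¹
C = C₀ · e^(−k·t) = 0.1020 × e^(−1.086 × 2.71)
  = 0.1020 × 0.05270 = 0.005375 mg/L
(0.005375 mg/L = 0.005375 mcg/mL)

0.0054 mcg/mL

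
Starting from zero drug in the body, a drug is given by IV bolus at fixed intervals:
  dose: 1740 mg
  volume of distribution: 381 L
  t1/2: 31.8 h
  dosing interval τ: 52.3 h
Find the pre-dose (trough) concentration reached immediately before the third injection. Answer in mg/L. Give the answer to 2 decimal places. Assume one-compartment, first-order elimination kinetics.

1.93 mg/L

C₀ per dose = Dose / Vd = 1740 / 381 = 4.567 mg/L
k = ln2 / t½ = 0.693147 / 31.8 = 0.02180 h⁻¹
Fraction remaining after one interval: r = e^(−kτ) = e^(−0.02180 × 52.3) = 0.3198
Before dose 3, 2 doses have been given (aged 1τ, 2τ).
C_trough = C₀ × (r + r²) = 4.567 × (0.3198 + 0.1023) = 1.928 mg/L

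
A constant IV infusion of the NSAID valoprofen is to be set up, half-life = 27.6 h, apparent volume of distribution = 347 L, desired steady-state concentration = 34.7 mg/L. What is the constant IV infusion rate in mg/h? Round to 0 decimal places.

k = ln2 / t½ = 0.693147 / 27.6 = 0.02511 h⁻¹
CL = k × Vd = 0.02511 × 347 = 8.713 L/h
At steady state, infusion rate R₀ = Css × CL = 34.7 × 8.713 = 302.3 mg/h

302 mg/h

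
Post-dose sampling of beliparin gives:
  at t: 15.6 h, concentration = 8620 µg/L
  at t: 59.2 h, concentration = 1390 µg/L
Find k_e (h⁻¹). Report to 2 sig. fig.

0.042 h⁻¹

k = ln(C₁/C₂) / (t₂ − t₁) = ln(8620/1390) / (59.2 − 15.6)
  = 1.825 / 43.60 = 0.04186 h⁻¹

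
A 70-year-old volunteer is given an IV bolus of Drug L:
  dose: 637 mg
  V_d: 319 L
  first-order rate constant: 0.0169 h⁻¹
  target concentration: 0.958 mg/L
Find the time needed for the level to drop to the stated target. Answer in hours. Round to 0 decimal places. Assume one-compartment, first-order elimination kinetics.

C₀ = Dose / Vd = 637.0 / 319 = 1.997 mg/L
t = ln(C₀ / C) / k = ln(1.997 / 0.958) / 0.01690
  = ln(2.085) / 0.01690 = 0.7348 / 0.01690 = 43.48 h

43 h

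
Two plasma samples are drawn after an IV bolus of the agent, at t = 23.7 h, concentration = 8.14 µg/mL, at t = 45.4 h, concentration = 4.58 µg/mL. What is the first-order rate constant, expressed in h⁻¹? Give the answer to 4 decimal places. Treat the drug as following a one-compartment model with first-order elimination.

k = ln(C₁/C₂) / (t₂ − t₁) = ln(8.14/4.58) / (45.4 − 23.7)
  = 0.5751 / 21.70 = 0.02650 h⁻¹

0.0265 h⁻¹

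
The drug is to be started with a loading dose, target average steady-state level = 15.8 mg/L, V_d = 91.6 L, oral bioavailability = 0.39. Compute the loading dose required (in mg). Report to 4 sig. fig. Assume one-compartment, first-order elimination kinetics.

3711 mg

LD = Css × Vd / F = 15.8 × 91.6 / 0.39 = 3711 mg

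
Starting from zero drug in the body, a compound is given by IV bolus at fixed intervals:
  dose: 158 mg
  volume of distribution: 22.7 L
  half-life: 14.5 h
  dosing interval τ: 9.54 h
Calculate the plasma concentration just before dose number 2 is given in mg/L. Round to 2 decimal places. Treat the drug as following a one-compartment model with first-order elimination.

4.41 mg/L

C₀ per dose = Dose / Vd = 158 / 22.7 = 6.960 mg/L
k = ln2 / t½ = 0.693147 / 14.5 = 0.04780 h⁻¹
Fraction remaining after one interval: r = e^(−kτ) = e^(−0.04780 × 9.54) = 0.6338
Before dose 2, 1 dose has been given (aged 1τ).
C_trough = C₀ × r = 6.960 × 0.6338 = 4.411 mg/L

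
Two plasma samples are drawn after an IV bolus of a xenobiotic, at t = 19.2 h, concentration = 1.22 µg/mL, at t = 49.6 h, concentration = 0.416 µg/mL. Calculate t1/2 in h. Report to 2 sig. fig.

20 h

k = ln(C₁/C₂) / (t₂ − t₁) = ln(1.22/0.416) / (49.6 − 19.2)
  = 1.076 / 30.40 = 0.03539 h⁻¹
t½ = ln2 / k = 0.693147 / 0.03539 = 19.59 h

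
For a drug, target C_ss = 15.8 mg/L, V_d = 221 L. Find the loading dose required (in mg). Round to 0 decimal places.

LD = Css × Vd = 15.8 × 221 = 3492 mg

3492 mg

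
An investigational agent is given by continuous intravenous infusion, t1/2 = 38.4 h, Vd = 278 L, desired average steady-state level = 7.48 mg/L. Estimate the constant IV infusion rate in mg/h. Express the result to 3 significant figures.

37.5 mg/h

k = ln2 / t½ = 0.693147 / 38.4 = 0.01805 h⁻¹
CL = k × Vd = 0.01805 × 278 = 5.018 L/h
At steady state, infusion rate R₀ = Css × CL = 7.48 × 5.018 = 37.53 mg/h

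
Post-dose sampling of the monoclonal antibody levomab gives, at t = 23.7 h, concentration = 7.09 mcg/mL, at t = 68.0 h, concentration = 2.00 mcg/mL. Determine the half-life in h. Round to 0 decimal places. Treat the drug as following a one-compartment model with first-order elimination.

24 h

k = ln(C₁/C₂) / (t₂ − t₁) = ln(7.09/2.00) / (68.0 − 23.7)
  = 1.266 / 44.30 = 0.02858 h⁻¹
t½ = ln2 / k = 0.693147 / 0.02858 = 24.25 h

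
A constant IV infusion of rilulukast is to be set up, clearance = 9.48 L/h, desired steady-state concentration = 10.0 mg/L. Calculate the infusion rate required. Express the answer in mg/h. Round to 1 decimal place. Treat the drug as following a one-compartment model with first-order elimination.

94.8 mg/h

At steady state, infusion rate R₀ = Css × CL = 10.0 × 9.480 = 94.80 mg/h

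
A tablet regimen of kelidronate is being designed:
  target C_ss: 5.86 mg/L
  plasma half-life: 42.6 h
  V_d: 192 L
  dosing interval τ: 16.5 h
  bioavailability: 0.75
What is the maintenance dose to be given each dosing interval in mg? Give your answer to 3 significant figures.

403 mg

k = ln2 / t½ = 0.693147 / 42.6 = 0.01627 h⁻¹
CL = k × Vd = 0.01627 × 192 = 3.124 L/h
At steady state, F × (Dose/τ) = Css × CL.
Dose = Css × CL × τ / F = 5.86 × 3.124 × 16.5 / 0.75 = 402.7 mg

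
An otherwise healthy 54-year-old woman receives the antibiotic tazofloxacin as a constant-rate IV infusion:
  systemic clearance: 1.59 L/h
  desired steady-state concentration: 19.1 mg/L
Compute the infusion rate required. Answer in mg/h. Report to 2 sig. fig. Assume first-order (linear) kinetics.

At steady state, infusion rate R₀ = Css × CL = 19.1 × 1.590 = 30.37 mg/h

30 mg/h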